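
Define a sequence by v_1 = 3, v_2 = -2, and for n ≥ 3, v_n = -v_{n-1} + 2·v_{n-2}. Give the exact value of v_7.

v_3 = 8;  v_4 = -12;  v_5 = 28;  v_6 = -52;  v_7 = 108.
(Characteristic roots are 1 and -2.)

108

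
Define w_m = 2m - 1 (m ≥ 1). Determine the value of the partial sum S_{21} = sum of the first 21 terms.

Over m = 1..21: Σm = 231.
Total = (2)·231 + (-1)·21 = 441.

441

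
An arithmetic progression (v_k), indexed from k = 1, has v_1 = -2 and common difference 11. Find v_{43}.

v_k = -2 + (k - 1)·11.
v_{43} = -2 + 42·11 = 460.

460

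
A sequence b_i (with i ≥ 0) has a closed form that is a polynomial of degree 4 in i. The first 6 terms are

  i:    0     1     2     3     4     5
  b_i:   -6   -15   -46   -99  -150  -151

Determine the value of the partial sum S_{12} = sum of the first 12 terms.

1st diffs: -9, -31, -53, -51, -1.
2nd diffs: -22, -22, 2, 50.
3rd diffs: 0, 24, 48.
4th diffs: 24, 24 (constant).
So b_i = i^4 - 6i^3 - 4i - 6.
Continuing: …, -30, 309, 986, 2145, …, b_{11} = 6605.
Summing i = 0..11 (12 terms) gives 13502.

13502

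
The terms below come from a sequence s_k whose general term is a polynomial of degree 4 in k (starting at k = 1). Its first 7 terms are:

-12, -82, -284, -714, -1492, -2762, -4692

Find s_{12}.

1st diffs: -70, -202, -430, -778, -1270, -1930.
2nd diffs: -132, -228, -348, -492, -660.
3rd diffs: -96, -120, -144, -168.
4th diffs: -24, -24, -24 (constant).
Newton forward-difference form: s_k = -12 + (-70)·C(k-1,1) + (-132)·C(k-1,2) + (-96)·C(k-1,3) + (-24)·C(k-1,4).
At k = 12: k-1 = 11, so s_{12} = -12 - 770 - 7260 - 15840 - 7920 = -31802.

-31802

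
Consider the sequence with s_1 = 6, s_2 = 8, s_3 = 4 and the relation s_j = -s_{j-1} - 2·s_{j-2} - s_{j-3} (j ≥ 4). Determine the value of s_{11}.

-166

s_4 = -26;  s_5 = 10;  s_6 = 38;  s_7 = -32;  s_8 = -54;  s_9 = 80;  s_{10} = 60;  s_{11} = -166.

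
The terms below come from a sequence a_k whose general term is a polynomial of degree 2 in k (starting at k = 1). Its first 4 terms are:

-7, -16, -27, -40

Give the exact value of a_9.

-135

1st diffs: -9, -11, -13.
2nd diffs: -2, -2 (constant).
Newton forward-difference form: a_k = -7 + (-9)·C(k-1,1) + (-2)·C(k-1,2).
At k = 9: k-1 = 8, so a_9 = -7 - 72 - 56 = -135.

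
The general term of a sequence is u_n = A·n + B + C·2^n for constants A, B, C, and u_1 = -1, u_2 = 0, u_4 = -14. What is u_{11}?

-4043

At n = 1, 2, 4: A + B + 2C = -1; 2A + B + 4C = 0; 4A + B + 16C = -14.
Subtracting the first from the second: A + 2C = 1.
Subtracting the second from the third: 2A + 12C = -14.
Solving: C = -2, A = 5, then B = -2.
Hence u_{11} = 5·11 + (-2) + (-2)·2048 = -4043.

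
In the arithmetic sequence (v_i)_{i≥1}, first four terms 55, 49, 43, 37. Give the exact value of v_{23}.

Common difference d = -6.
v_i = 55 + (i - 1)·(-6).
v_{23} = 55 + 22·(-6) = -77.

-77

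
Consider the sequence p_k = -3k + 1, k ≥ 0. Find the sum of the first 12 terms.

-186

Over k = 0..11: Σk = 66.
Total = (-3)·66 + (1)·12 = -186.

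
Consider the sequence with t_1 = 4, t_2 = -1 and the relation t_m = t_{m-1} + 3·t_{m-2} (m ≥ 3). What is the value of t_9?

947

t_3 = 11;  t_4 = 8;  t_5 = 41;  t_6 = 65;  t_7 = 188;  t_8 = 383;  t_9 = 947.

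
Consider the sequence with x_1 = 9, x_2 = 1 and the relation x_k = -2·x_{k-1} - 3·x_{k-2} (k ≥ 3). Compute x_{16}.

Step forward from the initial values:
x_3 = -29; x_4 = 55; x_5 = -23; …; x_{13} = 7561; x_{14} = -12551; x_{15} = 2419; x_{16} = 32815.

32815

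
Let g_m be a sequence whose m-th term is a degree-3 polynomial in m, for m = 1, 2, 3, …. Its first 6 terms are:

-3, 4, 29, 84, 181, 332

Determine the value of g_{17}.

8989

1st diffs: 7, 25, 55, 97, 151.
2nd diffs: 18, 30, 42, 54.
3rd diffs: 12, 12, 12 (constant).
Newton forward-difference form: g_m = -3 + 7·C(m-1,1) + 18·C(m-1,2) + 12·C(m-1,3).
At m = 17: m-1 = 16, so g_{17} = -3 + 112 + 2160 + 6720 = 8989.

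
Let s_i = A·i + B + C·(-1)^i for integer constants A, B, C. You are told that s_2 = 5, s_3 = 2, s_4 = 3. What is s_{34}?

-27

The three given values yield: 2A + B + C = 5; 3A + B - C = 2; 4A + B + C = 3.
Subtracting the first from the second: A - 2C = -3.
Subtracting the second from the third: A + 2C = 1.
Solving: C = 1, A = -1, then B = 6.
Therefore s_{34} = -34 + 6 + 1·1 = -27.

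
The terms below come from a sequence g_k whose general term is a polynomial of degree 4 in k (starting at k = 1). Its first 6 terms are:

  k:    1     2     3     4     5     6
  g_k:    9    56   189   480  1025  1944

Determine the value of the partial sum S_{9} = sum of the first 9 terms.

1st diffs: 47, 133, 291, 545, 919.
2nd diffs: 86, 158, 254, 374.
3rd diffs: 72, 96, 120.
4th diffs: 24, 24 (constant).
Newton forward-difference form: g_k = 9 + 47·C(k-1,1) + 86·C(k-1,2) + 72·C(k-1,3) + 24·C(k-1,4).
Continuing: 3381, 5504, 8505.
Summing k = 1..9 (9 terms) gives 21093.

21093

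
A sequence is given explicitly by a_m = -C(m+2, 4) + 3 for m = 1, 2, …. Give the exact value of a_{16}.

-3057

C(18, 4) = 3060, so a_{16} = -3057.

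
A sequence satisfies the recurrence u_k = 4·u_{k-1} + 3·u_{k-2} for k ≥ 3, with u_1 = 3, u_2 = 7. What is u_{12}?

Compute successive terms:
u_3 = 37;  u_4 = 169;  u_5 = 787;  u_6 = 3655;  u_7 = 16981;  u_8 = 78889;  u_9 = 366499;  u_{10} = 1702663;  u_{11} = 7910149;  u_{12} = 36748585.

36748585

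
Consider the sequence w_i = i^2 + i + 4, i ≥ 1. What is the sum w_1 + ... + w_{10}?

480

Over i = 1..10: Σi = 55, Σi² = 385.
Total = (1)·385 + (1)·55 + (4)·10 = 480.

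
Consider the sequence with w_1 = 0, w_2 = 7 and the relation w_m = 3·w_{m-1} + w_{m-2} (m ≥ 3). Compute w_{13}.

3270960

w_3 = 21;  w_4 = 70;  w_5 = 231;  …;  w_{10} = 90790;  w_{11} = 299859;  w_{12} = 990367;  w_{13} = 3270960.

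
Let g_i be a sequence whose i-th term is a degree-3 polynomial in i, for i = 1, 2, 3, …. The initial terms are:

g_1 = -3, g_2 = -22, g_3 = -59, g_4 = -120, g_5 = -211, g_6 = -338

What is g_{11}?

-1723

1st diffs: -19, -37, -61, -91, -127.
2nd diffs: -18, -24, -30, -36.
3rd diffs: -6, -6, -6 (constant).
So g_i = -i^3 - 3i^2 - 3i + 4.
Evaluating at i = 11 gives g_{11} = -1723.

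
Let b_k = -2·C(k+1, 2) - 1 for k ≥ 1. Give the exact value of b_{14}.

C(15, 2) = 105, so b_{14} = -211.

-211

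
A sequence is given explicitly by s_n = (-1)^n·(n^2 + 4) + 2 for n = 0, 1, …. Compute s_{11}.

-123

(-1)^11 = -1; n^2 + 4 at n=11 is 125; so s_{11} = -123.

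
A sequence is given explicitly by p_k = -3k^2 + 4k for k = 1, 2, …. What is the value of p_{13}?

p_{13} = -3·13^2 + 4·13 = -455.

-455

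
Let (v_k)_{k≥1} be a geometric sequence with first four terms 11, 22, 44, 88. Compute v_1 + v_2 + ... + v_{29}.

Common ratio r = 2.
v_k = 11·2^(k-1).
S = 11·(2^29 - 1)/(2 - 1) = 11·(536870912 - 1)/(1) = 5905580021.

5905580021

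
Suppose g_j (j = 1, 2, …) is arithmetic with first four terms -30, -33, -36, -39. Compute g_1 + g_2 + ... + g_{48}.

Common difference d = -3.
g_j = -30 + (j - 1)·(-3).
g_{48} = -171; S = 48·(-30 + (-171))/2 = -4824.

-4824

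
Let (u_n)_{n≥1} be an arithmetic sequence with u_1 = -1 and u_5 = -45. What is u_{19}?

Common difference d = (-45 - (-1)) / (5 - 1) = -11.
u_n = -1 + (n - 1)·(-11).
u_{19} = -1 + 18·(-11) = -199.

-199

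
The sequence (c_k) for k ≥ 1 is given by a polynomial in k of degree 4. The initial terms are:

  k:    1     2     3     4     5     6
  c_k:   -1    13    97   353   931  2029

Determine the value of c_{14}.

69133

1st diffs: 14, 84, 256, 578, 1098.
2nd diffs: 70, 172, 322, 520.
3rd diffs: 102, 150, 198.
4th diffs: 48, 48 (constant).
Newton forward-difference form: c_k = -1 + 14·C(k-1,1) + 70·C(k-1,2) + 102·C(k-1,3) + 48·C(k-1,4).
At k = 14: k-1 = 13, so c_{14} = -1 + 182 + 5460 + 29172 + 34320 = 69133.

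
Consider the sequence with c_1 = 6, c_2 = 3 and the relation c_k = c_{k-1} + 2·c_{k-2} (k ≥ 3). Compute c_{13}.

12291

Iterate the recurrence:
c_3 = 15;  c_4 = 21;  c_5 = 51;  …;  c_{10} = 1533;  c_{11} = 3075;  c_{12} = 6141;  c_{13} = 12291.
(Characteristic roots are 2 and -1.)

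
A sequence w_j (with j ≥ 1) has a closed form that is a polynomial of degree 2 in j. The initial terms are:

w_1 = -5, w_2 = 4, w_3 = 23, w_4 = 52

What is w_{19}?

1st diffs: 9, 19, 29.
2nd diffs: 10, 10 (constant).
Newton forward-difference form: w_j = -5 + 9·C(j-1,1) + 10·C(j-1,2).
At j = 19: j-1 = 18, so w_{19} = -5 + 162 + 1530 = 1687.

1687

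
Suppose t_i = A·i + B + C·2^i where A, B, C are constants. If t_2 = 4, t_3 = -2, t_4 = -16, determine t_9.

-998

The three given values yield: 2A + B + 4C = 4; 3A + B + 8C = -2; 4A + B + 16C = -16.
Subtracting the first from the second: A + 4C = -6.
Subtracting the second from the third: A + 8C = -14.
Solving: C = -2, A = 2, then B = 8.
So t_i = 2·i + 8 + (-2)·2^i; at i=9 this is -998.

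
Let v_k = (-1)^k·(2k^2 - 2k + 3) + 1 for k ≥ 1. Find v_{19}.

-686

(-1)^19 = -1; 2k^2 - 2k + 3 at k=19 is 687; so v_{19} = -686.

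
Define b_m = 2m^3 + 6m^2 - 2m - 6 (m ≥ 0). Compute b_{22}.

b_{22} = 2·22^3 + 6·22^2 - 2·22 - 6 = 24150.

24150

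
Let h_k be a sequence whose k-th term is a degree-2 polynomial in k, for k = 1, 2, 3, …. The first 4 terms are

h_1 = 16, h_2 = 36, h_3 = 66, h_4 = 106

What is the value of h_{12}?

786

1st diffs: 20, 30, 40.
2nd diffs: 10, 10 (constant).
Newton forward-difference form: h_k = 16 + 20·C(k-1,1) + 10·C(k-1,2).
At k = 12: k-1 = 11, so h_{12} = 16 + 220 + 550 = 786.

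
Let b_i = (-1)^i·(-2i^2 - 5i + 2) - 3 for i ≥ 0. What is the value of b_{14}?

-463

(-1)^14 = 1; -2i^2 - 5i + 2 at i=14 is -460; so b_{14} = -463.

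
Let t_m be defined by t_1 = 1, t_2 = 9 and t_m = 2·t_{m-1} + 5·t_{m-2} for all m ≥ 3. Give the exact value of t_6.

1049

t_3 = 23  t_4 = 91  t_5 = 297  t_6 = 1049.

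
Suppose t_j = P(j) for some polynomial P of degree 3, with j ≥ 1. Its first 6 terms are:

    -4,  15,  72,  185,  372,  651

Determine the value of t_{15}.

10272

1st diffs: 19, 57, 113, 187, 279.
2nd diffs: 38, 56, 74, 92.
3rd diffs: 18, 18, 18 (constant).
So t_j = 3j^3 + j^2 - 5j - 3.
Evaluating at j = 15 gives t_{15} = 10272.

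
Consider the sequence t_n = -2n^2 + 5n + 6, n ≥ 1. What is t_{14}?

-316

t_{14} = -2·14^2 + 5·14 + 6 = -316.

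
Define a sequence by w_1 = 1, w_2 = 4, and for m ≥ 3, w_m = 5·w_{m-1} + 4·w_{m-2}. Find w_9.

819976

Step forward from the initial values:
w_3 = 24;  w_4 = 136;  w_5 = 776;  w_6 = 4424;  w_7 = 25224;  w_8 = 143816;  w_9 = 819976.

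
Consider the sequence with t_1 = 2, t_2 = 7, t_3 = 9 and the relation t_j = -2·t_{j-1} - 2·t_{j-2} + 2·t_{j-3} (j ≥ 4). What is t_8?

Compute successive terms:
t_4 = -28, t_5 = 52, t_6 = -30, t_7 = -100, t_8 = 364.

364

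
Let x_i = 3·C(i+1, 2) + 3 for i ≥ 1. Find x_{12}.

C(13, 2) = 78, so x_{12} = 237.

237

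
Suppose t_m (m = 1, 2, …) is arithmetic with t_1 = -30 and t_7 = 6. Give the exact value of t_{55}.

Common difference d = (6 - (-30)) / (7 - 1) = 6.
t_m = -30 + (m - 1)·6.
t_{55} = -30 + 54·6 = 294.

294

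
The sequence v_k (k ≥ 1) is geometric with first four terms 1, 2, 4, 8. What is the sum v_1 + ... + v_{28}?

Common ratio r = 2.
v_k = 1·2^(k-1).
S = 1·(2^28 - 1)/(2 - 1) = 1·(268435456 - 1)/(1) = 268435455.

268435455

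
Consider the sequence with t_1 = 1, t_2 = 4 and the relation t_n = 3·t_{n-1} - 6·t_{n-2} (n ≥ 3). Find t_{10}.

2754

Iterate the recurrence:
t_3 = 6; t_4 = -6; t_5 = -54; t_6 = -126; t_7 = -54; t_8 = 594; t_9 = 2106; t_{10} = 2754.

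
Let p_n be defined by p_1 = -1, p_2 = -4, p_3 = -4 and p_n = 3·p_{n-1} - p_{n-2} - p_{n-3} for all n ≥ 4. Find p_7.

-64

p_4 = -7; p_5 = -13; p_6 = -28; p_7 = -64.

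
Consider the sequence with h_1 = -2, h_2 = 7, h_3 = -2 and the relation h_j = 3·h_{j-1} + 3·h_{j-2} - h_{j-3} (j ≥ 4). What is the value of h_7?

598

h_4 = 17, h_5 = 38, h_6 = 167, h_7 = 598.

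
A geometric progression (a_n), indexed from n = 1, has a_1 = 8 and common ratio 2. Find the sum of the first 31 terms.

17179869176

a_n = 8·2^(n-1).
S = 8·(2^31 - 1)/(2 - 1) = 8·(2147483648 - 1)/(1) = 17179869176.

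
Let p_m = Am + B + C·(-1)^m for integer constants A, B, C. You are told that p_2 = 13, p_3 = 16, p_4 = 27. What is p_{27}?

At m = 2, 3, 4: 2A + B + C = 13; 3A + B - C = 16; 4A + B + C = 27.
Subtracting the first from the second: A - 2C = 3.
Subtracting the second from the third: A + 2C = 11.
Solving: C = 2, A = 7, then B = -3.
Hence p_{27} = 7·27 + (-3) + 2·(-1) = 184.

184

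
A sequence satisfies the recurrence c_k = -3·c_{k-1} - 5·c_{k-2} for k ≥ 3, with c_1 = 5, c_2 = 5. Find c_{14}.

Iterate the recurrence:
c_3 = -40  c_4 = 95  c_5 = -85  …  c_{11} = -28165  c_{12} = 46220  c_{13} = 2165  c_{14} = -237595.

-237595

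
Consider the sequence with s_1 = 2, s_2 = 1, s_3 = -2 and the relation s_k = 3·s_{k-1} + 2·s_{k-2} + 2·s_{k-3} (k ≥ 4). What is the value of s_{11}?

Iterate the recurrence:
s_4 = 0; s_5 = -2; s_6 = -10; s_7 = -34; s_8 = -126; s_9 = -466; s_{10} = -1718; s_{11} = -6338.

-6338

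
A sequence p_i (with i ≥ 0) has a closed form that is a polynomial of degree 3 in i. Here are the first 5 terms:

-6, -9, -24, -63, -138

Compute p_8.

1st diffs: -3, -15, -39, -75.
2nd diffs: -12, -24, -36.
3rd diffs: -12, -12 (constant).
So p_i = -2i^3 - i - 6.
Evaluating at i = 8 gives p_8 = -1038.

-1038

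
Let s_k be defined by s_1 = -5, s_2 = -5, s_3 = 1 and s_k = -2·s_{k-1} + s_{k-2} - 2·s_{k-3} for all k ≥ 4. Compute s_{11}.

s_4 = 3; s_5 = 5; s_6 = -9; s_7 = 17; s_8 = -53; s_9 = 141; s_{10} = -369; s_{11} = 985.

985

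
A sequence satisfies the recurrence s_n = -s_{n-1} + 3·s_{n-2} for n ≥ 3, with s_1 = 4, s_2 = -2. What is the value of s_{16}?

-542900

s_3 = 14  s_4 = -20  s_5 = 62  …  s_{13} = 44516  s_{14} = -102338  s_{15} = 235886  s_{16} = -542900.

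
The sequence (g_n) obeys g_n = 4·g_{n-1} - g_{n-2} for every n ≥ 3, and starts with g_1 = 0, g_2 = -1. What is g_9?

Iterate the recurrence:
g_3 = -4, g_4 = -15, g_5 = -56, g_6 = -209, g_7 = -780, g_8 = -2911, g_9 = -10864.

-10864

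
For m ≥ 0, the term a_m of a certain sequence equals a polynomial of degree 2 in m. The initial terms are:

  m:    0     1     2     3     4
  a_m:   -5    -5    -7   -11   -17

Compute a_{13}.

-161

1st diffs: 0, -2, -4, -6.
2nd diffs: -2, -2, -2 (constant).
So a_m = -m^2 + m - 5.
Evaluating at m = 13 gives a_{13} = -161.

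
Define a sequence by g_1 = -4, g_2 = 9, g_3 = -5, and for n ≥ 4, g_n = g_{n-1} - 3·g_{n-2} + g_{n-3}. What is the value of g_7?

Step forward from the initial values:
g_4 = -36, g_5 = -12, g_6 = 91, g_7 = 91.

91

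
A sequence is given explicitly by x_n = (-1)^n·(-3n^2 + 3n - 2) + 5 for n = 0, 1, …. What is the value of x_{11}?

337

(-1)^11 = -1; -3n^2 + 3n - 2 at n=11 is -332; so x_{11} = 337.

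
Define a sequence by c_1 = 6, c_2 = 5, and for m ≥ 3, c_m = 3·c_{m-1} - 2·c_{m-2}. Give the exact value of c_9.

-249

Iterate the recurrence:
c_3 = 3, c_4 = -1, c_5 = -9, c_6 = -25, c_7 = -57, c_8 = -121, c_9 = -249.
(Characteristic roots are 2 and 1.)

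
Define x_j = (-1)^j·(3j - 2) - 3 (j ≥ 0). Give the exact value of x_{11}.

(-1)^11 = -1; 3j - 2 at j=11 is 31; so x_{11} = -34.

-34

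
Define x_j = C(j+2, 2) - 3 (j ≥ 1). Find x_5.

18

C(7, 2) = 21, so x_5 = 18.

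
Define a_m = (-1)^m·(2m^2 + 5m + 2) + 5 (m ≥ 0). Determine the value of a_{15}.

(-1)^15 = -1; 2m^2 + 5m + 2 at m=15 is 527; so a_{15} = -522.

-522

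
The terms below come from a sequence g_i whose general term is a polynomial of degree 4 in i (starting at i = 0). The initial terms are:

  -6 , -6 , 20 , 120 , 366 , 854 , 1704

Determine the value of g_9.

7986

1st diffs: 0, 26, 100, 246, 488, 850.
2nd diffs: 26, 74, 146, 242, 362.
3rd diffs: 48, 72, 96, 120.
4th diffs: 24, 24, 24 (constant).
Newton forward-difference form: g_i = -6 + 26·C(i,2) + 48·C(i,3) + 24·C(i,4).
At i = 9: i = 9, so g_9 = -6 + 936 + 4032 + 3024 = 7986.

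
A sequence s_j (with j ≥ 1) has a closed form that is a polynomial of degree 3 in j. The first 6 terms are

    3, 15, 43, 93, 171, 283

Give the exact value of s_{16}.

4593

1st diffs: 12, 28, 50, 78, 112.
2nd diffs: 16, 22, 28, 34.
3rd diffs: 6, 6, 6 (constant).
Newton forward-difference form: s_j = 3 + 12·C(j-1,1) + 16·C(j-1,2) + 6·C(j-1,3).
At j = 16: j-1 = 15, so s_{16} = 3 + 180 + 1680 + 2730 = 4593.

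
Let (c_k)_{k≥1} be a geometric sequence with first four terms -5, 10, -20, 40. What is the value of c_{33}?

-21474836480

Common ratio r = -2.
c_k = (-5)·(-2)^(k-1).
c_{33} = (-5)·(-2)^32 = -21474836480.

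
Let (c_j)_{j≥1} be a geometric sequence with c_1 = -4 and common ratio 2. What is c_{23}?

c_j = (-4)·2^(j-1).
c_{23} = (-4)·2^22 = -16777216.

-16777216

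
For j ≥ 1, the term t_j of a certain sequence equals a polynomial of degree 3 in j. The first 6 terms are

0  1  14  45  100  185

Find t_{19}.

6750

1st diffs: 1, 13, 31, 55, 85.
2nd diffs: 12, 18, 24, 30.
3rd diffs: 6, 6, 6 (constant).
Newton forward-difference form: t_j = 1·C(j-1,1) + 12·C(j-1,2) + 6·C(j-1,3).
At j = 19: j-1 = 18, so t_{19} = 18 + 1836 + 4896 = 6750.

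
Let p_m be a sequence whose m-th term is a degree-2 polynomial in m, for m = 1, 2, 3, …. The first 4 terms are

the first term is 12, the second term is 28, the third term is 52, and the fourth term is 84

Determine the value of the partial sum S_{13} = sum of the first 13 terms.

3692

1st diffs: 16, 24, 32.
2nd diffs: 8, 8 (constant).
Newton forward-difference form: p_m = 12 + 16·C(m-1,1) + 8·C(m-1,2).
Continuing: …, 124, 172, 228, 292, …, p_{13} = 732.
Summing m = 1..13 (13 terms) gives 3692.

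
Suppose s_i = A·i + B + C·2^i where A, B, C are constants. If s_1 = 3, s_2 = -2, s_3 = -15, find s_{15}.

-131019

At i = 1, 2, 3: A + B + 2C = 3; 2A + B + 4C = -2; 3A + B + 8C = -15.
Subtracting the first from the second: A + 2C = -5.
Subtracting the second from the third: A + 4C = -13.
Solving: C = -4, A = 3, then B = 8.
Therefore s_{15} = 45 + 8 + (-4)·32768 = -131019.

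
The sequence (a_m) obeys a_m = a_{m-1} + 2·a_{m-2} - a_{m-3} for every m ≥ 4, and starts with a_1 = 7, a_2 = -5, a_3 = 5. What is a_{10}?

-171

Iterate the recurrence:
a_4 = -12, a_5 = 3, a_6 = -26, a_7 = -8, a_8 = -63, a_9 = -53, a_{10} = -171.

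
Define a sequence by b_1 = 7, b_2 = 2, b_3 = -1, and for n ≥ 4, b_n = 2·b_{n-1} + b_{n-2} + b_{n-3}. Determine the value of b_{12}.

10047

Iterate the recurrence:
b_4 = 7;  b_5 = 15;  b_6 = 36;  b_7 = 94;  b_8 = 239;  b_9 = 608;  b_{10} = 1549;  b_{11} = 3945;  b_{12} = 10047.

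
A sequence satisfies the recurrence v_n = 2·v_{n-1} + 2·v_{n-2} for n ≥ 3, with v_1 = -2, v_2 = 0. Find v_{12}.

-26752

v_3 = -4  v_4 = -8  v_5 = -24  v_6 = -64  v_7 = -176  v_8 = -480  v_9 = -1312  v_{10} = -3584  v_{11} = -9792  v_{12} = -26752.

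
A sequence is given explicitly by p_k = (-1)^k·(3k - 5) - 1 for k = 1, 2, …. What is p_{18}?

(-1)^18 = 1; 3k - 5 at k=18 is 49; so p_{18} = 48.

48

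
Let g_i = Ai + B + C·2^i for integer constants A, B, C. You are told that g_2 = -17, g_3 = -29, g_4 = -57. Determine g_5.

Write the equations: 2A + B + 4C = -17; 3A + B + 8C = -29; 4A + B + 16C = -57.
Subtracting the first from the second: A + 4C = -12.
Subtracting the second from the third: A + 8C = -28.
Solving: C = -4, A = 4, then B = -9.
So g_i = 4·i + (-9) + (-4)·2^i; at i=5 this is -117.

-117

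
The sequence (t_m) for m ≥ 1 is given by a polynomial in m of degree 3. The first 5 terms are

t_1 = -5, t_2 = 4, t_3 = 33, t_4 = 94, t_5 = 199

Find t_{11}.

2425

1st diffs: 9, 29, 61, 105.
2nd diffs: 20, 32, 44.
3rd diffs: 12, 12 (constant).
So t_m = 2m^3 - 2m^2 + m - 6.
Evaluating at m = 11 gives t_{11} = 2425.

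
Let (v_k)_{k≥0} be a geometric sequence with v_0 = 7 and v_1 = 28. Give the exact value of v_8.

458752

Common ratio r = 4.
v_k = 7·4^(k-0).
v_8 = 7·4^8 = 458752.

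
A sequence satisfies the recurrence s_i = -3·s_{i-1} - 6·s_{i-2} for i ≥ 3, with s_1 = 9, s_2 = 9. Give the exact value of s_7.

3159

s_3 = -81, s_4 = 189, s_5 = -81, s_6 = -891, s_7 = 3159.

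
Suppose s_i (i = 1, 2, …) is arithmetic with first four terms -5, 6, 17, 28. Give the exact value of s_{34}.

Common difference d = 11.
s_i = -5 + (i - 1)·11.
s_{34} = -5 + 33·11 = 358.

358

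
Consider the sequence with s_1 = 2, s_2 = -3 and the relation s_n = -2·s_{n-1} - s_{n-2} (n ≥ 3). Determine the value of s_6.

Iterate the recurrence:
s_3 = 4  s_4 = -5  s_5 = 6  s_6 = -7.
(Characteristic roots are -1 and -1.)

-7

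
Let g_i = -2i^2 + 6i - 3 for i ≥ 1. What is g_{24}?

g_{24} = -2·24^2 + 6·24 - 3 = -1011.

-1011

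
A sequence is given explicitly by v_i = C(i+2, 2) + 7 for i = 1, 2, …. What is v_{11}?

C(13, 2) = 78, so v_{11} = 85.

85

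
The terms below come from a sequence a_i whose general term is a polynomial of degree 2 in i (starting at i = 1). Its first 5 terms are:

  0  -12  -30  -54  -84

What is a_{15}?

-714

1st diffs: -12, -18, -24, -30.
2nd diffs: -6, -6, -6 (constant).
So a_i = -3i^2 - 3i + 6.
Evaluating at i = 15 gives a_{15} = -714.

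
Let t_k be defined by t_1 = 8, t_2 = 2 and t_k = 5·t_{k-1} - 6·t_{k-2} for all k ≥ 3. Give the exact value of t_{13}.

-7350062

Compute successive terms:
t_3 = -38;  t_4 = -202;  t_5 = -782;  …;  t_{10} = -264298;  t_{11} = -804158;  t_{12} = -2435002;  t_{13} = -7350062.
(Characteristic roots are 3 and 2.)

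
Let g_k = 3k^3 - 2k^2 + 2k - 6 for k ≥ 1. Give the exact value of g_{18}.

16878

g_{18} = 3·18^3 - 2·18^2 + 2·18 - 6 = 16878.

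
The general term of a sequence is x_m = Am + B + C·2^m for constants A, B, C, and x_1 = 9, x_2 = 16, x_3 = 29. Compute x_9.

1547

At m = 1, 2, 3: A + B + 2C = 9; 2A + B + 4C = 16; 3A + B + 8C = 29.
Subtracting the first from the second: A + 2C = 7.
Subtracting the second from the third: A + 4C = 13.
Solving: C = 3, A = 1, then B = 2.
So x_m = 1·m + 2 + 3·2^m; at m=9 this is 1547.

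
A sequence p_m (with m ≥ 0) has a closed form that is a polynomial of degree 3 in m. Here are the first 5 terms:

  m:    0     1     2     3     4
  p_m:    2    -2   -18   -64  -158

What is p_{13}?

1st diffs: -4, -16, -46, -94.
2nd diffs: -12, -30, -48.
3rd diffs: -18, -18 (constant).
Newton forward-difference form: p_m = 2 + (-4)·C(m,1) + (-12)·C(m,2) + (-18)·C(m,3).
At m = 13: m = 13, so p_{13} = 2 - 52 - 936 - 5148 = -6134.

-6134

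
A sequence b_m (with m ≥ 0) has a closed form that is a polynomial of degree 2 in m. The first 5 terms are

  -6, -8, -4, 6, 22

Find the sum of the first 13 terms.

1482

1st diffs: -2, 4, 10, 16.
2nd diffs: 6, 6, 6 (constant).
Newton forward-difference form: b_m = -6 + (-2)·C(m,1) + 6·C(m,2).
Continuing: …, 44, 72, 106, 146, …, b_{12} = 366.
Summing m = 0..12 (13 terms) gives 1482.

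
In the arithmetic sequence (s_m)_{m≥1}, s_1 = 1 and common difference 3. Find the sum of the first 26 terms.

1001

s_m = 1 + (m - 1)·3.
s_{26} = 76; S = 26·(1 + 76)/2 = 1001.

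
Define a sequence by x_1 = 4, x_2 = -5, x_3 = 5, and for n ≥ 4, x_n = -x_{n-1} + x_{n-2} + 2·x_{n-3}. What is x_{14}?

Applying the relation repeatedly:
x_4 = -2;  x_5 = -3;  x_6 = 11;  …;  x_{11} = 21;  x_{12} = -53;  x_{13} = 86;  x_{14} = -97.

-97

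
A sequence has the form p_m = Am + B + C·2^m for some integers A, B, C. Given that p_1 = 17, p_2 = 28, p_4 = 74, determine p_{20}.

3145834

At m = 1, 2, 4: A + B + 2C = 17; 2A + B + 4C = 28; 4A + B + 16C = 74.
Subtracting the first from the second: A + 2C = 11.
Subtracting the second from the third: 2A + 12C = 46.
Solving: C = 3, A = 5, then B = 6.
Hence p_{20} = 5·20 + 6 + 3·1048576 = 3145834.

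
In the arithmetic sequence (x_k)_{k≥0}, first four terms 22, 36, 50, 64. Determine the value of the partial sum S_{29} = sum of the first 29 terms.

Common difference d = 14.
x_k = 22 + (k - 0)·14.
x_{28} = 414; S = 29·(22 + 414)/2 = 6322.

6322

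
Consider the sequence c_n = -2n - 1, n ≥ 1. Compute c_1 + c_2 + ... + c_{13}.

-195

Over n = 1..13: Σn = 91.
Total = (-2)·91 + (-1)·13 = -195.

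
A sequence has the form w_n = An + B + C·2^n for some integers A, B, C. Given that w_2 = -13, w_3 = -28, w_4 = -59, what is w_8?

Write the equations: 2A + B + 4C = -13; 3A + B + 8C = -28; 4A + B + 16C = -59.
Subtracting the first from the second: A + 4C = -15.
Subtracting the second from the third: A + 8C = -31.
Solving: C = -4, A = 1, then B = 1.
Hence w_8 = 1·8 + 1 + (-4)·256 = -1015.

-1015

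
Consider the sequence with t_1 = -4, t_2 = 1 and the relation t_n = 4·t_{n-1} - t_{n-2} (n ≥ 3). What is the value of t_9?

t_3 = 8; t_4 = 31; t_5 = 116; t_6 = 433; t_7 = 1616; t_8 = 6031; t_9 = 22508.

22508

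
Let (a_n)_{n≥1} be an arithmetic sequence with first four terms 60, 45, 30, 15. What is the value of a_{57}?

-780

Common difference d = -15.
a_n = 60 + (n - 1)·(-15).
a_{57} = 60 + 56·(-15) = -780.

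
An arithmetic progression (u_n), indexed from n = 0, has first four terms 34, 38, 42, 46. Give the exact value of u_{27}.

Common difference d = 4.
u_n = 34 + (n - 0)·4.
u_{27} = 34 + 27·4 = 142.

142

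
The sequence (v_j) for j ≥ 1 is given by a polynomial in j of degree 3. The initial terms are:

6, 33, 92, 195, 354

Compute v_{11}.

3156

1st diffs: 27, 59, 103, 159.
2nd diffs: 32, 44, 56.
3rd diffs: 12, 12 (constant).
So v_j = 2j^3 + 4j^2 + j - 1.
Evaluating at j = 11 gives v_{11} = 3156.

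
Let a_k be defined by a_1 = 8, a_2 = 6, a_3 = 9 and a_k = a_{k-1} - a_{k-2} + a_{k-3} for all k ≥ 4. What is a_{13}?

8

Iterate the recurrence:
a_4 = 11; a_5 = 8; a_6 = 6; a_7 = 9; a_8 = 11; a_9 = 8; a_{10} = 6; a_{11} = 9; a_{12} = 11; a_{13} = 8.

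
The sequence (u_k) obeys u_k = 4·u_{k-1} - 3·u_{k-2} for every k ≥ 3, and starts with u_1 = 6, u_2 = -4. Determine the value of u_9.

-32794

Step forward from the initial values:
u_3 = -34, u_4 = -124, u_5 = -394, u_6 = -1204, u_7 = -3634, u_8 = -10924, u_9 = -32794.
(Characteristic roots are 3 and 1.)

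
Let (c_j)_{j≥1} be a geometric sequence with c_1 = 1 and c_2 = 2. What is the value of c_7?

Common ratio r = 2.
c_j = 1·2^(j-1).
c_7 = 1·2^6 = 64.

64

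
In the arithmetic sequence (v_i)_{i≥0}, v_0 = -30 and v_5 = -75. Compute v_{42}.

-408

Common difference d = (-75 - (-30)) / (5 - 0) = -9.
v_i = -30 + (i - 0)·(-9).
v_{42} = -30 + 42·(-9) = -408.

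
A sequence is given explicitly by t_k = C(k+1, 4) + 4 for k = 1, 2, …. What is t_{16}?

C(17, 4) = 2380, so t_{16} = 2384.

2384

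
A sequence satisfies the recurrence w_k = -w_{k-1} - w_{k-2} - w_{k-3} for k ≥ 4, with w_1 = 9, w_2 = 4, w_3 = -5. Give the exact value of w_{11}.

-5

Applying the relation repeatedly:
w_4 = -8, w_5 = 9, w_6 = 4, w_7 = -5, w_8 = -8, w_9 = 9, w_{10} = 4, w_{11} = -5.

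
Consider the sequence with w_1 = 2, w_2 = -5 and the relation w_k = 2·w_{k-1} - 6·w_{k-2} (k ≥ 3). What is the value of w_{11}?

28832

Iterate the recurrence:
w_3 = -22, w_4 = -14, w_5 = 104, w_6 = 292, w_7 = -40, w_8 = -1832, w_9 = -3424, w_{10} = 4144, w_{11} = 28832.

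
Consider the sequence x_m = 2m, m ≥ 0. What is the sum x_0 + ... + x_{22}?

Over m = 0..22: Σm = 253.
Total = (2)·253 = 506.

506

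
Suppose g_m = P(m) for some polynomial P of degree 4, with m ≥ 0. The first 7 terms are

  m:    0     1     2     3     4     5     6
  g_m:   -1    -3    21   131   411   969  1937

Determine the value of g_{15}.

1st diffs: -2, 24, 110, 280, 558, 968.
2nd diffs: 26, 86, 170, 278, 410.
3rd diffs: 60, 84, 108, 132.
4th diffs: 24, 24, 24 (constant).
So g_m = m^4 + 4m^3 - 6m^2 - m - 1.
Evaluating at m = 15 gives g_{15} = 62759.

62759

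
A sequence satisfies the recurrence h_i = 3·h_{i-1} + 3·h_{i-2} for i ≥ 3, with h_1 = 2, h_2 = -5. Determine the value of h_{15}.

-94537449

Iterate the recurrence:
h_3 = -9, h_4 = -42, h_5 = -153, …, h_{12} = -1734777, h_{13} = -6577038, h_{14} = -24935445, h_{15} = -94537449.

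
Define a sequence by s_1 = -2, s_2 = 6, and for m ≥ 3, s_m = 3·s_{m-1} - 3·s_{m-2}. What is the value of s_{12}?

Step forward from the initial values:
s_3 = 24;  s_4 = 54;  s_5 = 90;  s_6 = 108;  s_7 = 54;  s_8 = -162;  s_9 = -648;  s_{10} = -1458;  s_{11} = -2430;  s_{12} = -2916.

-2916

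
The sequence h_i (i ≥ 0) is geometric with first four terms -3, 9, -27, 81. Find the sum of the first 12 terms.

398580

Common ratio r = -3.
h_i = (-3)·(-3)^(i-0).
S = (-3)·((-3)^12 - 1)/(-3 - 1) = (-3)·(531441 - 1)/(-4) = 398580.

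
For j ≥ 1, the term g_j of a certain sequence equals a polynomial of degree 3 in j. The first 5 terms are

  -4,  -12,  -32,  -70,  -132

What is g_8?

-522

1st diffs: -8, -20, -38, -62.
2nd diffs: -12, -18, -24.
3rd diffs: -6, -6 (constant).
Newton forward-difference form: g_j = -4 + (-8)·C(j-1,1) + (-12)·C(j-1,2) + (-6)·C(j-1,3).
At j = 8: j-1 = 7, so g_8 = -4 - 56 - 252 - 210 = -522.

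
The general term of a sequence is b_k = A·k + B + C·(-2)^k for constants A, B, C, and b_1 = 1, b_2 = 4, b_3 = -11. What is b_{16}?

65494

Plug in k = 1, 2, 3: A + B - 2C = 1; 2A + B + 4C = 4; 3A + B - 8C = -11.
Subtracting the first from the second: A + 6C = 3.
Subtracting the second from the third: A - 12C = -15.
Solving: C = 1, A = -3, then B = 6.
Therefore b_{16} = -48 + 6 + 1·65536 = 65494.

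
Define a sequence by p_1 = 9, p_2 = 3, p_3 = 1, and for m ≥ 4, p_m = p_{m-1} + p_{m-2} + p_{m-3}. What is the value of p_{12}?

Iterate the recurrence:
p_4 = 13, p_5 = 17, p_6 = 31, p_7 = 61, p_8 = 109, p_9 = 201, p_{10} = 371, p_{11} = 681, p_{12} = 1253.

1253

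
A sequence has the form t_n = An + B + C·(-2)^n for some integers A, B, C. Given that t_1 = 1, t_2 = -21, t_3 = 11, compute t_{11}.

6099

At n = 1, 2, 3: A + B - 2C = 1; 2A + B + 4C = -21; 3A + B - 8C = 11.
Subtracting the first from the second: A + 6C = -22.
Subtracting the second from the third: A - 12C = 32.
Solving: C = -3, A = -4, then B = -1.
Hence t_{11} = -4·11 + (-1) + (-3)·(-2048) = 6099.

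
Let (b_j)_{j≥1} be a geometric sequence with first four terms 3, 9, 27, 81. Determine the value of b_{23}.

Common ratio r = 3.
b_j = 3·3^(j-1).
b_{23} = 3·3^22 = 94143178827.

94143178827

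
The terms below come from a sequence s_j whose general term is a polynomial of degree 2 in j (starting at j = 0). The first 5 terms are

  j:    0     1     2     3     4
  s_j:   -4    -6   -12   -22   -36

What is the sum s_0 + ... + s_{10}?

-814

1st diffs: -2, -6, -10, -14.
2nd diffs: -4, -4, -4 (constant).
So s_j = -2j^2 - 4.
Continuing: …, -54, -76, -102, -132, …, s_{10} = -204.
Summing j = 0..10 (11 terms) gives -814.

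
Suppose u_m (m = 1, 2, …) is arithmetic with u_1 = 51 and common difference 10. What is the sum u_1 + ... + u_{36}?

u_m = 51 + (m - 1)·10.
u_{36} = 401; S = 36·(51 + 401)/2 = 8136.

8136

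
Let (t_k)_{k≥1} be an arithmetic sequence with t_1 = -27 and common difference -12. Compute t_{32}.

t_k = -27 + (k - 1)·(-12).
t_{32} = -27 + 31·(-12) = -399.

-399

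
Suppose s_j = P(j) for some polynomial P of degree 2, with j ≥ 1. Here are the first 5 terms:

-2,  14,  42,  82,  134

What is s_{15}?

1314

1st diffs: 16, 28, 40, 52.
2nd diffs: 12, 12, 12 (constant).
So s_j = 6j^2 - 2j - 6.
Evaluating at j = 15 gives s_{15} = 1314.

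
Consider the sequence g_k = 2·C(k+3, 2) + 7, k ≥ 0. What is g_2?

27

C(5, 2) = 10, so g_2 = 27.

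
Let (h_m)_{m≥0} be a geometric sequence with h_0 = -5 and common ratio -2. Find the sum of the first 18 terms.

h_m = (-5)·(-2)^(m-0).
S = (-5)·((-2)^18 - 1)/(-2 - 1) = (-5)·(262144 - 1)/(-3) = 436905.

436905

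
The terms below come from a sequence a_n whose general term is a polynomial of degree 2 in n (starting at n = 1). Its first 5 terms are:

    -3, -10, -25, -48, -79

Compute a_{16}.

1st diffs: -7, -15, -23, -31.
2nd diffs: -8, -8, -8 (constant).
So a_n = -4n^2 + 5n - 4.
Evaluating at n = 16 gives a_{16} = -948.

-948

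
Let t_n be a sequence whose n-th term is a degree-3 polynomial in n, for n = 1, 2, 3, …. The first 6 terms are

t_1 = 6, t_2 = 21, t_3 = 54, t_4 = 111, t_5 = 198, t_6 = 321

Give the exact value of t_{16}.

1st diffs: 15, 33, 57, 87, 123.
2nd diffs: 18, 24, 30, 36.
3rd diffs: 6, 6, 6 (constant).
So t_n = n^3 + 3n^2 - n + 3.
Evaluating at n = 16 gives t_{16} = 4851.

4851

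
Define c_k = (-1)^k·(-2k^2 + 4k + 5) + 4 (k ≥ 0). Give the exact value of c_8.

-87

(-1)^8 = 1; -2k^2 + 4k + 5 at k=8 is -91; so c_8 = -87.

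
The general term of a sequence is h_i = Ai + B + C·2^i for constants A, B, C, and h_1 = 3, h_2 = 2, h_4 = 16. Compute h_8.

476

Plug in i = 1, 2, 4: A + B + 2C = 3; 2A + B + 4C = 2; 4A + B + 16C = 16.
Subtracting the first from the second: A + 2C = -1.
Subtracting the second from the third: 2A + 12C = 14.
Solving: C = 2, A = -5, then B = 4.
Therefore h_8 = -40 + 4 + 2·256 = 476.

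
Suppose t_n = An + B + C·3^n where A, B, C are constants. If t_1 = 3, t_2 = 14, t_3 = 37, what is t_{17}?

Plug in n = 1, 2, 3: A + B + 3C = 3; 2A + B + 9C = 14; 3A + B + 27C = 37.
Subtracting the first from the second: A + 6C = 11.
Subtracting the second from the third: A + 18C = 23.
Solving: C = 1, A = 5, then B = -5.
Therefore t_{17} = 85 + (-5) + 1·129140163 = 129140243.

129140243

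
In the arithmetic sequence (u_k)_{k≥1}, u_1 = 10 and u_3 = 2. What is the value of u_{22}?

-74

Common difference d = (2 - 10) / (3 - 1) = -4.
u_k = 10 + (k - 1)·(-4).
u_{22} = 10 + 21·(-4) = -74.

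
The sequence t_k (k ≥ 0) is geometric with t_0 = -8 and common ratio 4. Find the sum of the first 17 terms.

t_k = (-8)·4^(k-0).
S = (-8)·(4^17 - 1)/(4 - 1) = (-8)·(17179869184 - 1)/(3) = -45812984488.

-45812984488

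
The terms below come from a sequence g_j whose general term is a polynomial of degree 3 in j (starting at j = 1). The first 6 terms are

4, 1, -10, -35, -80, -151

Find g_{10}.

1st diffs: -3, -11, -25, -45, -71.
2nd diffs: -8, -14, -20, -26.
3rd diffs: -6, -6, -6 (constant).
Newton forward-difference form: g_j = 4 + (-3)·C(j-1,1) + (-8)·C(j-1,2) + (-6)·C(j-1,3).
At j = 10: j-1 = 9, so g_{10} = 4 - 27 - 288 - 504 = -815.

-815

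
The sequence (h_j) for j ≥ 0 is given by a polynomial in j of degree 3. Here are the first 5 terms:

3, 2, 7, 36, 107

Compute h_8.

1171

1st diffs: -1, 5, 29, 71.
2nd diffs: 6, 24, 42.
3rd diffs: 18, 18 (constant).
So h_j = 3j^3 - 6j^2 + 2j + 3.
Evaluating at j = 8 gives h_8 = 1171.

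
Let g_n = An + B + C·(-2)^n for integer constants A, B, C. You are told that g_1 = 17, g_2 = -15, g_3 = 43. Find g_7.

635

Write the equations: A + B - 2C = 17; 2A + B + 4C = -15; 3A + B - 8C = 43.
Subtracting the first from the second: A + 6C = -32.
Subtracting the second from the third: A - 12C = 58.
Solving: C = -5, A = -2, then B = 9.
Hence g_7 = -2·7 + 9 + (-5)·(-128) = 635.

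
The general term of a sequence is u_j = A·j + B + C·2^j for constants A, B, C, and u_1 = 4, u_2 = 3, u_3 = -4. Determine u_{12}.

The three given values yield: A + B + 2C = 4; 2A + B + 4C = 3; 3A + B + 8C = -4.
Subtracting the first from the second: A + 2C = -1.
Subtracting the second from the third: A + 4C = -7.
Solving: C = -3, A = 5, then B = 5.
Therefore u_{12} = 60 + 5 + (-3)·4096 = -12223.

-12223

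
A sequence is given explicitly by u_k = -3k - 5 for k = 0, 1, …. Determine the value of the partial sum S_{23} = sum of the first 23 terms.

Over k = 0..22: Σk = 253.
Total = (-3)·253 + (-5)·23 = -874.

-874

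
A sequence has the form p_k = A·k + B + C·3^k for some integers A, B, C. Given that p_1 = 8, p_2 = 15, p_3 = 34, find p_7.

2198

Write the equations: A + B + 3C = 8; 2A + B + 9C = 15; 3A + B + 27C = 34.
Subtracting the first from the second: A + 6C = 7.
Subtracting the second from the third: A + 18C = 19.
Solving: C = 1, A = 1, then B = 4.
Therefore p_7 = 7 + 4 + 1·2187 = 2198.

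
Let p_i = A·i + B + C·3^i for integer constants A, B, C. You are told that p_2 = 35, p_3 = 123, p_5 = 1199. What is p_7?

10915

The three given values yield: 2A + B + 9C = 35; 3A + B + 27C = 123; 5A + B + 243C = 1199.
Subtracting the first from the second: A + 18C = 88.
Subtracting the second from the third: 2A + 216C = 1076.
Solving: C = 5, A = -2, then B = -6.
Hence p_7 = -2·7 + (-6) + 5·2187 = 10915.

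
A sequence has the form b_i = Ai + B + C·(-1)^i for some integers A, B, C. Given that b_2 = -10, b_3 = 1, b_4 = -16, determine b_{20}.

Write the equations: 2A + B + C = -10; 3A + B - C = 1; 4A + B + C = -16.
Subtracting the first from the second: A - 2C = 11.
Subtracting the second from the third: A + 2C = -17.
Solving: C = -7, A = -3, then B = 3.
Therefore b_{20} = -60 + 3 + (-7)·1 = -64.

-64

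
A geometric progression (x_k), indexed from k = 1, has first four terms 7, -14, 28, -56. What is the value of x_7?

Common ratio r = -2.
x_k = 7·(-2)^(k-1).
x_7 = 7·(-2)^6 = 448.

448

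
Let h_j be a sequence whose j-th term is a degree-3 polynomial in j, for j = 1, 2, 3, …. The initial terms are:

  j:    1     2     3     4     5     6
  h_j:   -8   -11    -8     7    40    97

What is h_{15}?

1st diffs: -3, 3, 15, 33, 57.
2nd diffs: 6, 12, 18, 24.
3rd diffs: 6, 6, 6 (constant).
So h_j = j^3 - 3j^2 - j - 5.
Evaluating at j = 15 gives h_{15} = 2680.

2680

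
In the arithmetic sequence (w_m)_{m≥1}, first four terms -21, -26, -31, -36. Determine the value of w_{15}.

-91

Common difference d = -5.
w_m = -21 + (m - 1)·(-5).
w_{15} = -21 + 14·(-5) = -91.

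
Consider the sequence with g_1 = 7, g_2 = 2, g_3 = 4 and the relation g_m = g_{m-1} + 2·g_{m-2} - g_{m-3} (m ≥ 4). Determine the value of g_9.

52

Compute successive terms:
g_4 = 1  g_5 = 7  g_6 = 5  g_7 = 18  g_8 = 21  g_9 = 52.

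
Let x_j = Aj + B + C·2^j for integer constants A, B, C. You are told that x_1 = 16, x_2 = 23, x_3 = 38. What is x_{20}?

4194293

The three given values yield: A + B + 2C = 16; 2A + B + 4C = 23; 3A + B + 8C = 38.
Subtracting the first from the second: A + 2C = 7.
Subtracting the second from the third: A + 4C = 15.
Solving: C = 4, A = -1, then B = 9.
Therefore x_{20} = -20 + 9 + 4·1048576 = 4194293.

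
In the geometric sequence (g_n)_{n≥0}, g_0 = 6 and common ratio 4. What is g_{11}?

25165824

g_n = 6·4^(n-0).
g_{11} = 6·4^11 = 25165824.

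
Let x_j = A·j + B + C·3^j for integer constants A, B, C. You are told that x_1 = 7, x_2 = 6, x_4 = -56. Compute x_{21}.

-10460353093

Write the equations: A + B + 3C = 7; 2A + B + 9C = 6; 4A + B + 81C = -56.
Subtracting the first from the second: A + 6C = -1.
Subtracting the second from the third: 2A + 72C = -62.
Solving: C = -1, A = 5, then B = 5.
So x_j = 5·j + 5 + (-1)·3^j; at j=21 this is -10460353093.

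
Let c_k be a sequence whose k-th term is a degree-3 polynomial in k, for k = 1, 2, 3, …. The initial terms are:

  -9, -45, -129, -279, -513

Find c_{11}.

-4689

1st diffs: -36, -84, -150, -234.
2nd diffs: -48, -66, -84.
3rd diffs: -18, -18 (constant).
So c_k = -3k^3 - 6k^2 + 3k - 3.
Evaluating at k = 11 gives c_{11} = -4689.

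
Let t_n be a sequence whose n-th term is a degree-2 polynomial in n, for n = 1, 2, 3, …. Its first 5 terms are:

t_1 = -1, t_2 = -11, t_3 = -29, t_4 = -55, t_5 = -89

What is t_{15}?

1st diffs: -10, -18, -26, -34.
2nd diffs: -8, -8, -8 (constant).
So t_n = -4n^2 + 2n + 1.
Evaluating at n = 15 gives t_{15} = -869.

-869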